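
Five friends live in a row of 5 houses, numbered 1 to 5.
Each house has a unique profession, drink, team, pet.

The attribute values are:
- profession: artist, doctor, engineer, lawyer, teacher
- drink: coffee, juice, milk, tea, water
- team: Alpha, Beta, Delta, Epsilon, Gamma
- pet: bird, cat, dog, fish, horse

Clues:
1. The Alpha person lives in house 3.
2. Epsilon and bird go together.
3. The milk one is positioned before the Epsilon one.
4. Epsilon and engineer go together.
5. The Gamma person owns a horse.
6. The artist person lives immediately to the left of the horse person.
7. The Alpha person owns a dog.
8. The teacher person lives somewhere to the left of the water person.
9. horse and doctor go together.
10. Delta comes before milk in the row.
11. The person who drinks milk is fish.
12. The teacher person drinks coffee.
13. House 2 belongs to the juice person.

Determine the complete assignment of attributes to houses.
Solution:

House | Profession | Drink | Team | Pet
---------------------------------------
  1   | artist | tea | Delta | cat
  2   | doctor | juice | Gamma | horse
  3   | teacher | coffee | Alpha | dog
  4   | lawyer | milk | Beta | fish
  5   | engineer | water | Epsilon | bird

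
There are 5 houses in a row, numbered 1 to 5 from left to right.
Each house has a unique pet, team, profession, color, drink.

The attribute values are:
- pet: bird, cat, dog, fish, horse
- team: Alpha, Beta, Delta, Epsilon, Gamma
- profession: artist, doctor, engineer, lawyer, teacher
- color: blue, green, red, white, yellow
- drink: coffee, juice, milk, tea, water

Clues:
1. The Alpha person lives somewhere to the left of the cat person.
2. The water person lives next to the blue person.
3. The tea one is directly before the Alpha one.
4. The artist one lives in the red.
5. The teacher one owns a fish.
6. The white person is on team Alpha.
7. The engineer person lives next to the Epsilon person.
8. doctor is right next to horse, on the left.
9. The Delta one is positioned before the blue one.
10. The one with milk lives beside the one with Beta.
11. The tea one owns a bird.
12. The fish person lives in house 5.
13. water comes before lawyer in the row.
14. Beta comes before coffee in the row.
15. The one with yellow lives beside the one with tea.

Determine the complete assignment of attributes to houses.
Solution:

House | Pet | Team | Profession | Color | Drink
-----------------------------------------------
  1   | dog | Delta | engineer | yellow | water
  2   | bird | Epsilon | doctor | blue | tea
  3   | horse | Alpha | lawyer | white | milk
  4   | cat | Beta | artist | red | juice
  5   | fish | Gamma | teacher | green | coffee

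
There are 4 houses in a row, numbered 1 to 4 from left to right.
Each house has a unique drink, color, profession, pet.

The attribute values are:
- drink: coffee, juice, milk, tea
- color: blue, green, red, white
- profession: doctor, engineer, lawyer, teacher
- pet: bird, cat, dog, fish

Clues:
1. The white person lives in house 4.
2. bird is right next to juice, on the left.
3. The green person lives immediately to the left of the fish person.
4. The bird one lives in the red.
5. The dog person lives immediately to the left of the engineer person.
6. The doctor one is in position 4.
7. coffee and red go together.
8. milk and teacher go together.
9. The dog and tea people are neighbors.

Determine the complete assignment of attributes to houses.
Solution:

House | Drink | Color | Profession | Pet
----------------------------------------
  1   | milk | green | teacher | dog
  2   | tea | blue | engineer | fish
  3   | coffee | red | lawyer | bird
  4   | juice | white | doctor | cat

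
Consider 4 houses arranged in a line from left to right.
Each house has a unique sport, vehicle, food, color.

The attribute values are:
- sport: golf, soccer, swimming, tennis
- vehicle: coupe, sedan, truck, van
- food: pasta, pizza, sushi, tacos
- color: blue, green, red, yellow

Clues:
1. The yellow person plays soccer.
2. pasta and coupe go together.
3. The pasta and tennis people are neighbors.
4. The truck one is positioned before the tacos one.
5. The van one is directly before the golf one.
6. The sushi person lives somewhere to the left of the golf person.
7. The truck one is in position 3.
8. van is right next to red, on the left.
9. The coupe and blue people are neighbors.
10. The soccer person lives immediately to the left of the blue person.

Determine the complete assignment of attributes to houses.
Solution:

House | Sport | Vehicle | Food | Color
--------------------------------------
  1   | soccer | coupe | pasta | yellow
  2   | tennis | van | sushi | blue
  3   | golf | truck | pizza | red
  4   | swimming | sedan | tacos | green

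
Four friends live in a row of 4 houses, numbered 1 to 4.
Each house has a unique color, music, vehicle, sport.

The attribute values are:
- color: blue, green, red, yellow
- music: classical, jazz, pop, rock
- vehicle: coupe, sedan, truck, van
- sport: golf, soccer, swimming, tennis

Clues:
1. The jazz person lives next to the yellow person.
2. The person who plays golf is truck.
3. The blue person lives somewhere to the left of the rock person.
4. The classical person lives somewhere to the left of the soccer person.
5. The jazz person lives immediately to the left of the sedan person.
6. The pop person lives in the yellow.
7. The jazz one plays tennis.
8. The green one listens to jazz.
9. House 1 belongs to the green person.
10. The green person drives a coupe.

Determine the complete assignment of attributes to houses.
Solution:

House | Color | Music | Vehicle | Sport
---------------------------------------
  1   | green | jazz | coupe | tennis
  2   | yellow | pop | sedan | swimming
  3   | blue | classical | truck | golf
  4   | red | rock | van | soccer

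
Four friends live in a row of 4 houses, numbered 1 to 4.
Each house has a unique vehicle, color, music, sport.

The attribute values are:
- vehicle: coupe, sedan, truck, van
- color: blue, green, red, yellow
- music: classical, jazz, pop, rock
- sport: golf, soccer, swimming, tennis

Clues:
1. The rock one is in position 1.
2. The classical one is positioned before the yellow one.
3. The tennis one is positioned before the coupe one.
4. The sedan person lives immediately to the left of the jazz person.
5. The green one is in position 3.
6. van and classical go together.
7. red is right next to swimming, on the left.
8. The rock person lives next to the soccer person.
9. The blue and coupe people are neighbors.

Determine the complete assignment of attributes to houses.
Solution:

House | Vehicle | Color | Music | Sport
---------------------------------------
  1   | sedan | blue | rock | tennis
  2   | coupe | red | jazz | soccer
  3   | van | green | classical | swimming
  4   | truck | yellow | pop | golf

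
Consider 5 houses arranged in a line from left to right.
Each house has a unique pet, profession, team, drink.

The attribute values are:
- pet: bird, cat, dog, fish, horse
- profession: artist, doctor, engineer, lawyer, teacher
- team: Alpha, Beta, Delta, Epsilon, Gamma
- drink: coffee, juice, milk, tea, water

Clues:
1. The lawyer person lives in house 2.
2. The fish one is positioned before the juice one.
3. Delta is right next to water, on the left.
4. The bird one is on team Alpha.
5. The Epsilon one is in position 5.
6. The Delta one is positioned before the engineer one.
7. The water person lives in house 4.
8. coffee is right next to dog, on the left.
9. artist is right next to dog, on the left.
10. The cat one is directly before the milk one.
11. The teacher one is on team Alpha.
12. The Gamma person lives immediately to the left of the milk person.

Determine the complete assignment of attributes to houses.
Solution:

House | Pet | Profession | Team | Drink
---------------------------------------
  1   | cat | artist | Gamma | coffee
  2   | dog | lawyer | Beta | milk
  3   | fish | doctor | Delta | tea
  4   | bird | teacher | Alpha | water
  5   | horse | engineer | Epsilon | juice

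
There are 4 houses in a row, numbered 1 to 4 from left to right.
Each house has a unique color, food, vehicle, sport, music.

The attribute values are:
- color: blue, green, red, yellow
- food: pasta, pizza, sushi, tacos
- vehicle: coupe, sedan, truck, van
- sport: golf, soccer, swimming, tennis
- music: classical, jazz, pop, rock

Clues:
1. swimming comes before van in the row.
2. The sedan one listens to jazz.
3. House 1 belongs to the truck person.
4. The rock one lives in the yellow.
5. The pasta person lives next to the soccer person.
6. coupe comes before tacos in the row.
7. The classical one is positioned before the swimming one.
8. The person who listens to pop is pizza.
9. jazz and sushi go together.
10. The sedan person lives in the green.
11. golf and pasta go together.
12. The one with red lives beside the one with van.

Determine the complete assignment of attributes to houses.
Solution:

House | Color | Food | Vehicle | Sport | Music
----------------------------------------------
  1   | blue | pasta | truck | golf | classical
  2   | green | sushi | sedan | soccer | jazz
  3   | red | pizza | coupe | swimming | pop
  4   | yellow | tacos | van | tennis | rock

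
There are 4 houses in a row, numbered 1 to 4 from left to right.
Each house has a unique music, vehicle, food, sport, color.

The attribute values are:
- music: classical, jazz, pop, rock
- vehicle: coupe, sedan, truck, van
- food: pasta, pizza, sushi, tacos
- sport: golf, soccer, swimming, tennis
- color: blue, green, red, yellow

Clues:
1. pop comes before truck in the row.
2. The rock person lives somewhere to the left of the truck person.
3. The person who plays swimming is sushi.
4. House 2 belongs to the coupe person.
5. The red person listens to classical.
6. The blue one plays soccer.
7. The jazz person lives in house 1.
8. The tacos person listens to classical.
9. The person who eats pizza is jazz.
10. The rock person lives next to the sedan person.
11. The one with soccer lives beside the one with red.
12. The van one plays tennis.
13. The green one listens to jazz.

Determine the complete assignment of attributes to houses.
Solution:

House | Music | Vehicle | Food | Sport | Color
----------------------------------------------
  1   | jazz | van | pizza | tennis | green
  2   | rock | coupe | sushi | swimming | yellow
  3   | pop | sedan | pasta | soccer | blue
  4   | classical | truck | tacos | golf | red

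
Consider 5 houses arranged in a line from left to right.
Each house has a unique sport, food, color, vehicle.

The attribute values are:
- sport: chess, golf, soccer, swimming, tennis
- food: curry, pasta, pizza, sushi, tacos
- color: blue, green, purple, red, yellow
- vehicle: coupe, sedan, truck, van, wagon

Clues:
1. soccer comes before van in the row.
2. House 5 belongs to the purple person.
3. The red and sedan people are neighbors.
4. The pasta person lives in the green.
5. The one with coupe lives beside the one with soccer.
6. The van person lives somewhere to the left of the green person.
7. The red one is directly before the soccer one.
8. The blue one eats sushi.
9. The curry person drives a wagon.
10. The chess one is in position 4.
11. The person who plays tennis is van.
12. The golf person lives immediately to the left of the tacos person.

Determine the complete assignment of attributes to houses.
Solution:

House | Sport | Food | Color | Vehicle
--------------------------------------
  1   | golf | pizza | red | coupe
  2   | soccer | tacos | yellow | sedan
  3   | tennis | sushi | blue | van
  4   | chess | pasta | green | truck
  5   | swimming | curry | purple | wagon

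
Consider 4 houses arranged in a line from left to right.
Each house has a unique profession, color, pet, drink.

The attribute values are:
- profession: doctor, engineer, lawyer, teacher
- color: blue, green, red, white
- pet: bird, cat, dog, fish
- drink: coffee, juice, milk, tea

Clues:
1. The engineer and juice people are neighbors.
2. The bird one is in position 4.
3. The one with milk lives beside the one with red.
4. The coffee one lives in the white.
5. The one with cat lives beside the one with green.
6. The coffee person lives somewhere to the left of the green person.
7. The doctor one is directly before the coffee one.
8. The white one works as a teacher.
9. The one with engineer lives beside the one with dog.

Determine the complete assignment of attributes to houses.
Solution:

House | Profession | Color | Pet | Drink
----------------------------------------
  1   | engineer | blue | fish | milk
  2   | doctor | red | dog | juice
  3   | teacher | white | cat | coffee
  4   | lawyer | green | bird | tea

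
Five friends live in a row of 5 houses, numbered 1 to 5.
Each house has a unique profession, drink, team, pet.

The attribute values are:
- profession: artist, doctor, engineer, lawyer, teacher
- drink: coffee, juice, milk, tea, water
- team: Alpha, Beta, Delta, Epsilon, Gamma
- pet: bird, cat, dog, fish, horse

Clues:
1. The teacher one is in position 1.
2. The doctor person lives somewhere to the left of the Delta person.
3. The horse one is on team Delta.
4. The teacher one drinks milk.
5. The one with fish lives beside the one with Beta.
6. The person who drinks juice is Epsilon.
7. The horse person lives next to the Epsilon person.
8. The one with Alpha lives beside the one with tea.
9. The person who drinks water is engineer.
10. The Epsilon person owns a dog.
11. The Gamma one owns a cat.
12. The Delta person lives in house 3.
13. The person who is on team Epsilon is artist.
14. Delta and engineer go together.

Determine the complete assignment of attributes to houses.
Solution:

House | Profession | Drink | Team | Pet
---------------------------------------
  1   | teacher | milk | Alpha | fish
  2   | doctor | tea | Beta | bird
  3   | engineer | water | Delta | horse
  4   | artist | juice | Epsilon | dog
  5   | lawyer | coffee | Gamma | cat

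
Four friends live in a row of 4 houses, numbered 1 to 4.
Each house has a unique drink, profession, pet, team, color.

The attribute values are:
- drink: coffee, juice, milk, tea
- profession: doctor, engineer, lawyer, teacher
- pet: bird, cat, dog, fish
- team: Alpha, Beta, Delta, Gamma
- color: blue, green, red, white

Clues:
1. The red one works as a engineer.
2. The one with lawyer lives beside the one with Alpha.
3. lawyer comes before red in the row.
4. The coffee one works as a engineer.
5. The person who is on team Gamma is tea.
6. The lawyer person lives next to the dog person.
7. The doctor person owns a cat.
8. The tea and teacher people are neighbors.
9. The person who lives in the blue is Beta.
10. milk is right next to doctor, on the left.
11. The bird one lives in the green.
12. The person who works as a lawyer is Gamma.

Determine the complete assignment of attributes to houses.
Solution:

House | Drink | Profession | Pet | Team | Color
-----------------------------------------------
  1   | tea | lawyer | bird | Gamma | green
  2   | milk | teacher | dog | Alpha | white
  3   | juice | doctor | cat | Beta | blue
  4   | coffee | engineer | fish | Delta | red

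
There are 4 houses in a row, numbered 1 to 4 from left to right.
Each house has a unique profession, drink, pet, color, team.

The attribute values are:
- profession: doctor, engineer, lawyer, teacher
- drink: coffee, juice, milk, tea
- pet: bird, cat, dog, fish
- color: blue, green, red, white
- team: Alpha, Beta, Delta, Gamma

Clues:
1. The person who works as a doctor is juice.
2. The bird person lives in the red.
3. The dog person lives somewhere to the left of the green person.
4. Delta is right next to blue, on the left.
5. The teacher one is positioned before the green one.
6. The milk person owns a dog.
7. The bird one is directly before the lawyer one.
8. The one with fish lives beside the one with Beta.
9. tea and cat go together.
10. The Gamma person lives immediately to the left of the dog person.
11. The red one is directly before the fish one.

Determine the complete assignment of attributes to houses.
Solution:

House | Profession | Drink | Pet | Color | Team
-----------------------------------------------
  1   | doctor | juice | bird | red | Delta
  2   | lawyer | coffee | fish | blue | Gamma
  3   | teacher | milk | dog | white | Beta
  4   | engineer | tea | cat | green | Alpha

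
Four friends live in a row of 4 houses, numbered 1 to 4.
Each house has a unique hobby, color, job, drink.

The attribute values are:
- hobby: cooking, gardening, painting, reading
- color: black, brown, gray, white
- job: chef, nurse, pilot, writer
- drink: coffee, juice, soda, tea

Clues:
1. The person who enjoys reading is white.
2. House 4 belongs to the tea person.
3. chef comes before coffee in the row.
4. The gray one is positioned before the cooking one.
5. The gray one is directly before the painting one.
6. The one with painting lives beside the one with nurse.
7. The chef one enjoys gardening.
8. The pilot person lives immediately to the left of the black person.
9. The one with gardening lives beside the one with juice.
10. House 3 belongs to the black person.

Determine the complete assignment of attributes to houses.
Solution:

House | Hobby | Color | Job | Drink
-----------------------------------
  1   | gardening | gray | chef | soda
  2   | painting | brown | pilot | juice
  3   | cooking | black | nurse | coffee
  4   | reading | white | writer | tea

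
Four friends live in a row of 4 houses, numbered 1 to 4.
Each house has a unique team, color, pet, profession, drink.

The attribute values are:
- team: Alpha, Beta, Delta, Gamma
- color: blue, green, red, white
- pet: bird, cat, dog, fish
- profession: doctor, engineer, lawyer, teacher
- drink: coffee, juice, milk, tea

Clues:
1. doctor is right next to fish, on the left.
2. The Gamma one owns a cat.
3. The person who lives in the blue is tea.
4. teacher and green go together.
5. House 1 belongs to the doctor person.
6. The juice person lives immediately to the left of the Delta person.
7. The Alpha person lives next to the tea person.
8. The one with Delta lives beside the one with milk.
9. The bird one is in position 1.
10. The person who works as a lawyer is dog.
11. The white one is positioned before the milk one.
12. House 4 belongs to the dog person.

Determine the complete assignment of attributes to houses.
Solution:

House | Team | Color | Pet | Profession | Drink
-----------------------------------------------
  1   | Alpha | white | bird | doctor | juice
  2   | Delta | blue | fish | engineer | tea
  3   | Gamma | green | cat | teacher | milk
  4   | Beta | red | dog | lawyer | coffee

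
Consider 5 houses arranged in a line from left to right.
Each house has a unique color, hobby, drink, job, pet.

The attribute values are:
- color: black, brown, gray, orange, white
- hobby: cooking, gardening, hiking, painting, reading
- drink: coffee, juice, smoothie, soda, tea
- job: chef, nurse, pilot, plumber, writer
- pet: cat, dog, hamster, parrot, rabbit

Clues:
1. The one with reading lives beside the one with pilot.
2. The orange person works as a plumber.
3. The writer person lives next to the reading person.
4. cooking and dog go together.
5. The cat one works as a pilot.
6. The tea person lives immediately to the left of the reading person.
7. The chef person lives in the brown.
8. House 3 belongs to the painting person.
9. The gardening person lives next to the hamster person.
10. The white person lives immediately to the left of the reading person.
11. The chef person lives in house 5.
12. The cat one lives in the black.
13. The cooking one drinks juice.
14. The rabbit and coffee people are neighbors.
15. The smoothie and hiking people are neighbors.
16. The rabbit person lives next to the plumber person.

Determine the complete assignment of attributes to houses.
Solution:

House | Color | Hobby | Drink | Job | Pet
-----------------------------------------
  1   | white | gardening | tea | writer | rabbit
  2   | orange | reading | coffee | plumber | hamster
  3   | black | painting | smoothie | pilot | cat
  4   | gray | hiking | soda | nurse | parrot
  5   | brown | cooking | juice | chef | dog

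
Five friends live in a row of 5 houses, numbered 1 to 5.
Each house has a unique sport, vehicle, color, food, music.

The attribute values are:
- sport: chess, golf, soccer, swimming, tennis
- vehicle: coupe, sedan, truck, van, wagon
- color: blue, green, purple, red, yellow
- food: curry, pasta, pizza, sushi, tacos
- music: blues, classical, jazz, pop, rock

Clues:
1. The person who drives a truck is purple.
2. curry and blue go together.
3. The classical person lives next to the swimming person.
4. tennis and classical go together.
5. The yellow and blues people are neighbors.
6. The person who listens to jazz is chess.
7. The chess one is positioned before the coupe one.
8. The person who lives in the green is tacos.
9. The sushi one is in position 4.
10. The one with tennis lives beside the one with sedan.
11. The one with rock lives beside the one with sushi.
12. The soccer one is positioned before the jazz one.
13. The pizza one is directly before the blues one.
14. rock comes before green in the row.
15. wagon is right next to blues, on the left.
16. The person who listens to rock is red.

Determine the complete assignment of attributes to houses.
Solution:

House | Sport | Vehicle | Color | Food | Music
----------------------------------------------
  1   | tennis | wagon | yellow | pizza | classical
  2   | swimming | sedan | blue | curry | blues
  3   | soccer | van | red | pasta | rock
  4   | chess | truck | purple | sushi | jazz
  5   | golf | coupe | green | tacos | pop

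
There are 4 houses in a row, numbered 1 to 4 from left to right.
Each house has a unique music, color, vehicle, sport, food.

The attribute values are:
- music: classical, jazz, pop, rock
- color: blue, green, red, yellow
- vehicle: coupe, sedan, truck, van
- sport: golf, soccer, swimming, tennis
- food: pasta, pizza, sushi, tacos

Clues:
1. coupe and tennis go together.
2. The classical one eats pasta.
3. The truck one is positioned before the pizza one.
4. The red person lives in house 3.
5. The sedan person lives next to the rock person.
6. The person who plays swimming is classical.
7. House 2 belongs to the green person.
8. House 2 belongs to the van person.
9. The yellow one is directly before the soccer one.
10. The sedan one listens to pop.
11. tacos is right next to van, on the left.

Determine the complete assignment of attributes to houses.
Solution:

House | Music | Color | Vehicle | Sport | Food
----------------------------------------------
  1   | pop | yellow | sedan | golf | tacos
  2   | rock | green | van | soccer | sushi
  3   | classical | red | truck | swimming | pasta
  4   | jazz | blue | coupe | tennis | pizza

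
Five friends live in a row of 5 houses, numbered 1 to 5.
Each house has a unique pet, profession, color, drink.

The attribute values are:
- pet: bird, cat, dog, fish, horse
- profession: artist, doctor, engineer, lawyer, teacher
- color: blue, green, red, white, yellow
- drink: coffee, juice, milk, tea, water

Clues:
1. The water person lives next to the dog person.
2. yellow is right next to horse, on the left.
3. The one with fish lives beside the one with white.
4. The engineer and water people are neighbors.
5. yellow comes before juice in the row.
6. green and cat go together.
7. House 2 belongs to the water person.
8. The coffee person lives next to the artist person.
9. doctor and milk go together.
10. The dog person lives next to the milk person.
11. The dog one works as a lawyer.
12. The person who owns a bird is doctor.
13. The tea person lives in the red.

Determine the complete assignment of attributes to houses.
Solution:

House | Pet | Profession | Color | Drink
----------------------------------------
  1   | fish | engineer | yellow | coffee
  2   | horse | artist | white | water
  3   | dog | lawyer | red | tea
  4   | bird | doctor | blue | milk
  5   | cat | teacher | green | juice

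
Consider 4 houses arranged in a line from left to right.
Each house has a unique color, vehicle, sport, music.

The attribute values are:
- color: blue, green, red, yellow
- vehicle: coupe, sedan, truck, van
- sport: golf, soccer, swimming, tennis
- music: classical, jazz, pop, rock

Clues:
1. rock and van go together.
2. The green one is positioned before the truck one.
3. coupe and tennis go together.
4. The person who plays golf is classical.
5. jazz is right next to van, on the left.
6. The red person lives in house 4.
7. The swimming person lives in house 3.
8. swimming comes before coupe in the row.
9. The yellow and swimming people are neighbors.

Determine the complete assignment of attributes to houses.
Solution:

House | Color | Vehicle | Sport | Music
---------------------------------------
  1   | green | sedan | golf | classical
  2   | yellow | truck | soccer | jazz
  3   | blue | van | swimming | rock
  4   | red | coupe | tennis | pop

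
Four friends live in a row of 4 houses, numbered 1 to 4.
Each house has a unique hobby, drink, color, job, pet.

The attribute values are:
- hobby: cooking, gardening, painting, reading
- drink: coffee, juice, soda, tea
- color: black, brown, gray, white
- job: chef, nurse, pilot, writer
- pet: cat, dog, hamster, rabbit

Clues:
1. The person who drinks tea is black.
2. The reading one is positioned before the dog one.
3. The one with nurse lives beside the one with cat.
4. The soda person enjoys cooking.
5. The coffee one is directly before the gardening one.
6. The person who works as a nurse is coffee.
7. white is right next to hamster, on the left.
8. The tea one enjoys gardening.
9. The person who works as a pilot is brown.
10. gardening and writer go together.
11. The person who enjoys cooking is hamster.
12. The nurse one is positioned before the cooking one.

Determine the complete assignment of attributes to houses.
Solution:

House | Hobby | Drink | Color | Job | Pet
-----------------------------------------
  1   | reading | coffee | gray | nurse | rabbit
  2   | gardening | tea | black | writer | cat
  3   | painting | juice | white | chef | dog
  4   | cooking | soda | brown | pilot | hamster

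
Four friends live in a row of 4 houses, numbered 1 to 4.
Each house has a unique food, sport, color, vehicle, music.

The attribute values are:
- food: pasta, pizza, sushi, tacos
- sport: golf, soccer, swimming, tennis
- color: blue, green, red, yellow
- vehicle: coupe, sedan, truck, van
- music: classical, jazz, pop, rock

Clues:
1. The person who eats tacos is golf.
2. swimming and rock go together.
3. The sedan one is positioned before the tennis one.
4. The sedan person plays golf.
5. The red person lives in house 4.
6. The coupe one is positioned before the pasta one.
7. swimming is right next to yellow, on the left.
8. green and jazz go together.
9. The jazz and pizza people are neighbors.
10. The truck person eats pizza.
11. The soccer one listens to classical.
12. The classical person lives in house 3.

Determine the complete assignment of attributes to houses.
Solution:

House | Food | Sport | Color | Vehicle | Music
----------------------------------------------
  1   | tacos | golf | green | sedan | jazz
  2   | pizza | swimming | blue | truck | rock
  3   | sushi | soccer | yellow | coupe | classical
  4   | pasta | tennis | red | van | pop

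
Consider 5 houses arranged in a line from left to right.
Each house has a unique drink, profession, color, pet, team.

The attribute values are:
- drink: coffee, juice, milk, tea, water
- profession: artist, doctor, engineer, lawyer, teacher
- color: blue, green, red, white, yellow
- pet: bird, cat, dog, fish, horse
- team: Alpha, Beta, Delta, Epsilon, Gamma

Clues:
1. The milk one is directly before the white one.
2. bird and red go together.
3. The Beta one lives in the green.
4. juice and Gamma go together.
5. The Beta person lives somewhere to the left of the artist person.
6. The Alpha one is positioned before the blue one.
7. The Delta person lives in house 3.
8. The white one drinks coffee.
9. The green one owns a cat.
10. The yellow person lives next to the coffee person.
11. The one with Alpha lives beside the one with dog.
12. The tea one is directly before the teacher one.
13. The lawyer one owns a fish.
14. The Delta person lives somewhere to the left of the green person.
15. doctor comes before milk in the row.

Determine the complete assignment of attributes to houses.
Solution:

House | Drink | Profession | Color | Pet | Team
-----------------------------------------------
  1   | tea | doctor | red | bird | Alpha
  2   | milk | teacher | yellow | dog | Epsilon
  3   | coffee | lawyer | white | fish | Delta
  4   | water | engineer | green | cat | Beta
  5   | juice | artist | blue | horse | Gamma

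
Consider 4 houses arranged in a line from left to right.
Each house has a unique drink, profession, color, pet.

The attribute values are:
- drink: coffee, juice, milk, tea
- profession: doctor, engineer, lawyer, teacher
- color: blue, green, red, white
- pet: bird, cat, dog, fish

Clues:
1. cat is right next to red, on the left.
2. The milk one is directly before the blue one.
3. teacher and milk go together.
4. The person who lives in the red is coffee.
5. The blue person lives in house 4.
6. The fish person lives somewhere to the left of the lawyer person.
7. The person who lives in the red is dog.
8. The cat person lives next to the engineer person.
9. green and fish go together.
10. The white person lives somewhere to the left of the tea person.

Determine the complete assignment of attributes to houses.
Solution:

House | Drink | Profession | Color | Pet
----------------------------------------
  1   | juice | doctor | white | cat
  2   | coffee | engineer | red | dog
  3   | milk | teacher | green | fish
  4   | tea | lawyer | blue | bird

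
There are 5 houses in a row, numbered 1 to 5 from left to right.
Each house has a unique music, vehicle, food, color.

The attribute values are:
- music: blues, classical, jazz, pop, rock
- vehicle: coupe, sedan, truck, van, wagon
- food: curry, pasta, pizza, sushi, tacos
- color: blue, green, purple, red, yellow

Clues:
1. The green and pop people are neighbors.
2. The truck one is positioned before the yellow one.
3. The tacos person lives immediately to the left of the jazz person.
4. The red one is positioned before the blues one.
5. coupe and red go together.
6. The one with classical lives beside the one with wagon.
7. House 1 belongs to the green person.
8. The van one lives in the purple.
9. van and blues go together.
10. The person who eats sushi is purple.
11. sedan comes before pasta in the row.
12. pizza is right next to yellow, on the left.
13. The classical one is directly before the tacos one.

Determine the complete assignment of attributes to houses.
Solution:

House | Music | Vehicle | Food | Color
--------------------------------------
  1   | classical | truck | pizza | green
  2   | pop | wagon | tacos | yellow
  3   | jazz | sedan | curry | blue
  4   | rock | coupe | pasta | red
  5   | blues | van | sushi | purple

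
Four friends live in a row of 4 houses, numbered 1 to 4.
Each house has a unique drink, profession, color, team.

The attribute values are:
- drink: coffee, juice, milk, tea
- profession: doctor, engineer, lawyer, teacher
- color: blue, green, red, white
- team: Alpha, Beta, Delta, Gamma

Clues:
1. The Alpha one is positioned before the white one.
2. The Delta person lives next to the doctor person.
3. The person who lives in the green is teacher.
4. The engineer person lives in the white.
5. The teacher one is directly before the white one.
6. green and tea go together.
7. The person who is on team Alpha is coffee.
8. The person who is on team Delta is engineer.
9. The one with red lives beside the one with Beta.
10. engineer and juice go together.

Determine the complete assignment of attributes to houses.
Solution:

House | Drink | Profession | Color | Team
-----------------------------------------
  1   | coffee | lawyer | red | Alpha
  2   | tea | teacher | green | Beta
  3   | juice | engineer | white | Delta
  4   | milk | doctor | blue | Gamma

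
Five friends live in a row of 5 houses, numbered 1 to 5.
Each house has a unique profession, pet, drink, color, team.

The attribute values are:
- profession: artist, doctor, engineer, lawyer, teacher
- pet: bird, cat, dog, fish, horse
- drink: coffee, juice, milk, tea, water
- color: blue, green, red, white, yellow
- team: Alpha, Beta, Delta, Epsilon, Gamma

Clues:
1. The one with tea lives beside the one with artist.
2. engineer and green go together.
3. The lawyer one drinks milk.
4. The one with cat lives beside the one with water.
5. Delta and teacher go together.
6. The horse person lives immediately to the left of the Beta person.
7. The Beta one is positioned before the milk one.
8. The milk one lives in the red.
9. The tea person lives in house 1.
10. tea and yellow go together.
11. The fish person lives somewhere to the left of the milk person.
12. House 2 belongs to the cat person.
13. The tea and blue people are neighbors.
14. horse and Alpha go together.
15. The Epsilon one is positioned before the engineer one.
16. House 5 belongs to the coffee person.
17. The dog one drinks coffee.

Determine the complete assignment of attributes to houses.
Solution:

House | Profession | Pet | Drink | Color | Team
-----------------------------------------------
  1   | doctor | horse | tea | yellow | Alpha
  2   | artist | cat | juice | blue | Beta
  3   | teacher | fish | water | white | Delta
  4   | lawyer | bird | milk | red | Epsilon
  5   | engineer | dog | coffee | green | Gamma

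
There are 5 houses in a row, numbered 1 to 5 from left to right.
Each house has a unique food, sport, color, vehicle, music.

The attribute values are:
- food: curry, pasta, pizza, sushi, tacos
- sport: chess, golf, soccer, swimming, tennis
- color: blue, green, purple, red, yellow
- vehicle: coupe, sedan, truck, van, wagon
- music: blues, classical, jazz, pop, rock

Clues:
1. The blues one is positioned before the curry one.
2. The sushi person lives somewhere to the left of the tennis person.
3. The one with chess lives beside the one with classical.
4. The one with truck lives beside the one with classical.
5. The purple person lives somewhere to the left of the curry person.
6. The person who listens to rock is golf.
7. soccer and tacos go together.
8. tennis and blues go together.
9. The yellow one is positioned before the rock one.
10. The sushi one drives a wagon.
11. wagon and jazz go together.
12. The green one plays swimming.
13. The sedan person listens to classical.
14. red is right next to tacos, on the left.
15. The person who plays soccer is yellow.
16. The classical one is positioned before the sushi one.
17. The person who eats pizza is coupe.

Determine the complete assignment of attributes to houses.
Solution:

House | Food | Sport | Color | Vehicle | Music
----------------------------------------------
  1   | pasta | chess | red | truck | pop
  2   | tacos | soccer | yellow | sedan | classical
  3   | sushi | swimming | green | wagon | jazz
  4   | pizza | tennis | purple | coupe | blues
  5   | curry | golf | blue | van | rock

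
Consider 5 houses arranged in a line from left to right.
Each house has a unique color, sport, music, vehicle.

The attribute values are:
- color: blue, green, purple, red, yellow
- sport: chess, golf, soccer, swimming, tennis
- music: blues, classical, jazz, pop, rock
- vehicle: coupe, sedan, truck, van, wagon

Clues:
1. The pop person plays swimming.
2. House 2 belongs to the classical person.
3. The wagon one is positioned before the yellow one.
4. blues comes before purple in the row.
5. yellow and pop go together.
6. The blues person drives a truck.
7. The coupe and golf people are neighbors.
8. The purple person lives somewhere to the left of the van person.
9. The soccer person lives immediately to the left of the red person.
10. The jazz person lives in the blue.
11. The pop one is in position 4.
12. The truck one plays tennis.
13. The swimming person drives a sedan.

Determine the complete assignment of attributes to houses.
Solution:

House | Color | Sport | Music | Vehicle
---------------------------------------
  1   | green | tennis | blues | truck
  2   | purple | soccer | classical | coupe
  3   | red | golf | rock | wagon
  4   | yellow | swimming | pop | sedan
  5   | blue | chess | jazz | van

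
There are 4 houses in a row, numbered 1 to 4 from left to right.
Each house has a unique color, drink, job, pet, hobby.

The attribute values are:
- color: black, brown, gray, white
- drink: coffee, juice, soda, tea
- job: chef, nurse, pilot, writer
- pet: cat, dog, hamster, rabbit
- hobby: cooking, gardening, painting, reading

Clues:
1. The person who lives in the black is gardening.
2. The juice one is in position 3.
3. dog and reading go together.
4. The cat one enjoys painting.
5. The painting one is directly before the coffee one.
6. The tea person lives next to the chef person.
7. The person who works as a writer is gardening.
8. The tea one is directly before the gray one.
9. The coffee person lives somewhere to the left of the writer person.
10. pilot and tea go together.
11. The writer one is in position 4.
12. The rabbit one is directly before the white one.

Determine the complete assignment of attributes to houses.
Solution:

House | Color | Drink | Job | Pet | Hobby
-----------------------------------------
  1   | brown | tea | pilot | cat | painting
  2   | gray | coffee | chef | rabbit | cooking
  3   | white | juice | nurse | dog | reading
  4   | black | soda | writer | hamster | gardening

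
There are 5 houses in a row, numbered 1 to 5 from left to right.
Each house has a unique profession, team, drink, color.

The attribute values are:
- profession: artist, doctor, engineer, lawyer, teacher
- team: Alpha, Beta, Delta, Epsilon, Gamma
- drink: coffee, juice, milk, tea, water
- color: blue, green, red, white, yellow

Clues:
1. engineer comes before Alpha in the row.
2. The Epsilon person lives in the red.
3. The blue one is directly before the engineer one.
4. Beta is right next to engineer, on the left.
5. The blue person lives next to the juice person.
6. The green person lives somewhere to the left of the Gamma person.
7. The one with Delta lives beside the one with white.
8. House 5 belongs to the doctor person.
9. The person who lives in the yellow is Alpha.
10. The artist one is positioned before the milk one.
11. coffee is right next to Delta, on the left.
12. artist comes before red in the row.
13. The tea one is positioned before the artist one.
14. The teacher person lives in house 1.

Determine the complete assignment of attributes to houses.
Solution:

House | Profession | Team | Drink | Color
-----------------------------------------
  1   | teacher | Beta | coffee | blue
  2   | engineer | Delta | juice | green
  3   | lawyer | Gamma | tea | white
  4   | artist | Alpha | water | yellow
  5   | doctor | Epsilon | milk | red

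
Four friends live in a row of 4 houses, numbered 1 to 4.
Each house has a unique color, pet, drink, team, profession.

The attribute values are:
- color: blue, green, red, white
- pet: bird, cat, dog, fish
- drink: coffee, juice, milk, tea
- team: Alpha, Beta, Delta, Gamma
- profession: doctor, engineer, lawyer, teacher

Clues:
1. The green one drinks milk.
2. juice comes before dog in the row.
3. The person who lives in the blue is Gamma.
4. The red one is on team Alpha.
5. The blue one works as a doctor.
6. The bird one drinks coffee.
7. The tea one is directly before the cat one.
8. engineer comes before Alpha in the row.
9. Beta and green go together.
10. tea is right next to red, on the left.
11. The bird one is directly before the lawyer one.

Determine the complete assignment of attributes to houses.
Solution:

House | Color | Pet | Drink | Team | Profession
-----------------------------------------------
  1   | white | fish | tea | Delta | engineer
  2   | red | cat | juice | Alpha | teacher
  3   | blue | bird | coffee | Gamma | doctor
  4   | green | dog | milk | Beta | lawyer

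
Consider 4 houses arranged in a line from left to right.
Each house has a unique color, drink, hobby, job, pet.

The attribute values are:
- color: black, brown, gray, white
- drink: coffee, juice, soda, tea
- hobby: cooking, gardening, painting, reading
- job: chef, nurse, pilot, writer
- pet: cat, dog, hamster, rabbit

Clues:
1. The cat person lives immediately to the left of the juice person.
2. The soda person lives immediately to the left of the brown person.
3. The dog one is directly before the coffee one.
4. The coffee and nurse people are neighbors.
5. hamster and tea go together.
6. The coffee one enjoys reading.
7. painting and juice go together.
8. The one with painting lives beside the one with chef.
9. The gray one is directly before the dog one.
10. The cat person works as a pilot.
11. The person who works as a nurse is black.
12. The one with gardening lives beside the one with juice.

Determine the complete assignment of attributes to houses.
Solution:

House | Color | Drink | Hobby | Job | Pet
-----------------------------------------
  1   | gray | soda | gardening | pilot | cat
  2   | brown | juice | painting | writer | dog
  3   | white | coffee | reading | chef | rabbit
  4   | black | tea | cooking | nurse | hamster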